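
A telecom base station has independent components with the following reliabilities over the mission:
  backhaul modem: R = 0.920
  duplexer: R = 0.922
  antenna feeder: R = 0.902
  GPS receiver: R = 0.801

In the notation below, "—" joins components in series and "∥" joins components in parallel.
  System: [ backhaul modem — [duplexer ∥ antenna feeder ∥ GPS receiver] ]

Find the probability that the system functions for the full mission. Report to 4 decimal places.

0.9186

Parallel (duplexer, antenna feeder, and GPS receiver): 1 − (1 − 0.922000)(1 − 0.902000)(1 − 0.801000) = 0.998479
Series (backhaul modem and [0.998479]): 0.920000 × 0.998479 = 0.9186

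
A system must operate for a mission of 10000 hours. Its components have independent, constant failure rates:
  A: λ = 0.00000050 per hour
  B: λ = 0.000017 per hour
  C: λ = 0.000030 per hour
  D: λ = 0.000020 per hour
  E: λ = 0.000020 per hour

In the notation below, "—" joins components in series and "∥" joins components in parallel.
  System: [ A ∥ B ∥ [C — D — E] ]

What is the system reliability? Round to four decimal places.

0.9996

R(A) = exp(−0.00000050 × 10000) = 0.995012
R(B) = exp(−0.000017 × 10000) = 0.843665
R(C) = exp(−0.000030 × 10000) = 0.740818
R(D) = exp(−0.000020 × 10000) = 0.818731
R(E) = exp(−0.000020 × 10000) = 0.818731
Series (C, D, and E): 0.740818 × 0.818731 × 0.818731 = 0.496585
Parallel (A, B, and [0.496585]): 1 − (1 − 0.995012)(1 − 0.843665)(1 − 0.496585) = 0.9996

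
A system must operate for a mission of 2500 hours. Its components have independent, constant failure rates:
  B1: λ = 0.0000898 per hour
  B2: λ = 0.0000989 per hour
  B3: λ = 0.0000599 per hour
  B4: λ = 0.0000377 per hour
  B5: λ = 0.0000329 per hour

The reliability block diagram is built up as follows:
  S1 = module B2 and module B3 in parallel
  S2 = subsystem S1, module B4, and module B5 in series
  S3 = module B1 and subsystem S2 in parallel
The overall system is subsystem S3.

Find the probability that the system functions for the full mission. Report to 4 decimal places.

0.9623

R(B1) = exp(−0.0000898 × 2500) = 0.798916
R(B2) = exp(−0.0000989 × 2500) = 0.780945
R(B3) = exp(−0.0000599 × 2500) = 0.860923
R(B4) = exp(−0.0000377 × 2500) = 0.910055
R(B5) = exp(−0.0000329 × 2500) = 0.921042
Parallel (B2 and B3): 1 − (1 − 0.780945)(1 − 0.860923) = 0.969534
Series ([0.969534], B4, and B5): 0.969534 × 0.910055 × 0.921042 = 0.812662
Parallel (B1 and [0.812662]): 1 − (1 − 0.798916)(1 − 0.812662) = 0.9623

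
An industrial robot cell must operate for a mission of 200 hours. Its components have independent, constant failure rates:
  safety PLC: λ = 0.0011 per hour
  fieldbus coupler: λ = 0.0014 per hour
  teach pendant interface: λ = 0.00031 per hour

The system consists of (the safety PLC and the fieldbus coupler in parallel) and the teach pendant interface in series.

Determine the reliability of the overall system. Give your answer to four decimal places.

0.8946

R(safety PLC) = exp(−0.0011 × 200) = 0.802519
R(fieldbus coupler) = exp(−0.0014 × 200) = 0.755784
R(teach pendant interface) = exp(−0.00031 × 200) = 0.939883
Parallel (safety PLC and fieldbus coupler): 1 − (1 − 0.802519)(1 − 0.755784) = 0.951772
Series ([0.951772] and teach pendant interface): 0.951772 × 0.939883 = 0.8946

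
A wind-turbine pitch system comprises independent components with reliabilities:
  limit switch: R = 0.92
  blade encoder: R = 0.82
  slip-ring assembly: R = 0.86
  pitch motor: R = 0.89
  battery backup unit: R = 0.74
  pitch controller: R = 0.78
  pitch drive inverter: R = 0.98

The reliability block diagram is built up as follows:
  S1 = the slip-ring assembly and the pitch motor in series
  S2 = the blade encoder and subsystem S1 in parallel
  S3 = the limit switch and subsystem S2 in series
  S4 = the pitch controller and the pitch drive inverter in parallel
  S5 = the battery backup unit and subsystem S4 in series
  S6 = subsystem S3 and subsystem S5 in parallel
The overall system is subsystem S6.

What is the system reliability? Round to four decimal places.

0.9687

Series (slip-ring assembly and pitch motor): 0.860000 × 0.890000 = 0.765400
Parallel (blade encoder and [0.765400]): 1 − (1 − 0.820000)(1 − 0.765400) = 0.957772
Series (limit switch and [0.957772]): 0.920000 × 0.957772 = 0.881150
Parallel (pitch controller and pitch drive inverter): 1 − (1 − 0.780000)(1 − 0.980000) = 0.995600
Series (battery backup unit and [0.995600]): 0.740000 × 0.995600 = 0.736744
Parallel ([0.881150] and [0.736744]): 1 − (1 − 0.881150)(1 − 0.736744) = 0.9687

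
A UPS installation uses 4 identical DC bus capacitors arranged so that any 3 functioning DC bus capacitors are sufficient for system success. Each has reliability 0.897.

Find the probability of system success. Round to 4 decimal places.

R = Σ_{i=3}^{4} C(4,i) p^i (1−p)^{4−i} with p = 0.897
C(4,3)·0.897^3·0.103^1 = 0.297355
C(4,4)·0.897^4·0.103^0 = 0.647396
Sum = 0.9448

0.9448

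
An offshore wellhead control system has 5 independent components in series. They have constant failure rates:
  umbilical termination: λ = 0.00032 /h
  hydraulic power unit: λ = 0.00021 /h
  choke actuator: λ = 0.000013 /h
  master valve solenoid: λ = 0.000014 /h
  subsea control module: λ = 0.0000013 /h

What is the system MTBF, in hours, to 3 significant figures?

1790

Series of exponential components: λ_sys = Σ λ_i
λ_sys = 0.00032 + 0.00021 + 0.000013 + 0.000014 + 0.0000013 = 5.5830e-04 /h
MTBF = 1 / λ_sys = 1790 h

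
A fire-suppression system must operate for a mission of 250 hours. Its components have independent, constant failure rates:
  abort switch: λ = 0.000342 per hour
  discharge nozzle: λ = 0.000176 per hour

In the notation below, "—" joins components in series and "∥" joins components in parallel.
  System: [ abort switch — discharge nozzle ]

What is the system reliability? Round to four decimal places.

R(abort switch) = exp(−0.000342 × 250) = 0.918053
R(discharge nozzle) = exp(−0.000176 × 250) = 0.956954
Series (abort switch and discharge nozzle): 0.918053 × 0.956954 = 0.8785

0.8785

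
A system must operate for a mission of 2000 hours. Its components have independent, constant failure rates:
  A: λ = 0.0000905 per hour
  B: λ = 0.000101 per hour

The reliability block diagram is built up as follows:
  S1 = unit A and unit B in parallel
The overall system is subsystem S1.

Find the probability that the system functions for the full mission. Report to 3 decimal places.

0.970

R(A) = exp(−0.0000905 × 2000) = 0.83444
R(B) = exp(−0.000101 × 2000) = 0.81709
Parallel (A and B): 1 − (1 − 0.83444)(1 − 0.81709) = 0.970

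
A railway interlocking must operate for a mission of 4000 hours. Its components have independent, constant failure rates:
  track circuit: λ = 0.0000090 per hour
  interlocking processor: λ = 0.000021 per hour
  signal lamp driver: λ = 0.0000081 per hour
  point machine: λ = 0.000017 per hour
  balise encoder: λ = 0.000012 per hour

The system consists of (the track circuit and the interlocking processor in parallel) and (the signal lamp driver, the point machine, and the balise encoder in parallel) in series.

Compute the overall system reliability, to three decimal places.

0.997

R(track circuit) = exp(−0.0000090 × 4000) = 0.96464
R(interlocking processor) = exp(−0.000021 × 4000) = 0.91943
R(signal lamp driver) = exp(−0.0000081 × 4000) = 0.96812
R(point machine) = exp(−0.000017 × 4000) = 0.93426
R(balise encoder) = exp(−0.000012 × 4000) = 0.95313
Parallel (track circuit and interlocking processor): 1 − (1 − 0.96464)(1 − 0.91943) = 0.99715
Parallel (signal lamp driver, point machine, and balise encoder): 1 − (1 − 0.96812)(1 − 0.93426)(1 − 0.95313) = 0.99990
Series ([0.99715] and [0.99990]): 0.99715 × 0.99990 = 0.997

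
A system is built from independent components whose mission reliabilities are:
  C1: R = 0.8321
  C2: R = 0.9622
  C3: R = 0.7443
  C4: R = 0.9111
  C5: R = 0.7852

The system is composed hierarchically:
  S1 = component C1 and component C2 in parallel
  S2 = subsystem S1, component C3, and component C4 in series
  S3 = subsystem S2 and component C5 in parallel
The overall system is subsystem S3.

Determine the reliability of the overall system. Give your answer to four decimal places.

0.9299

Parallel (C1 and C2): 1 − (1 − 0.832100)(1 − 0.962200) = 0.993653
Series ([0.993653], C3, and C4): 0.993653 × 0.744300 × 0.911100 = 0.673828
Parallel ([0.673828] and C5): 1 − (1 − 0.673828)(1 − 0.785200) = 0.9299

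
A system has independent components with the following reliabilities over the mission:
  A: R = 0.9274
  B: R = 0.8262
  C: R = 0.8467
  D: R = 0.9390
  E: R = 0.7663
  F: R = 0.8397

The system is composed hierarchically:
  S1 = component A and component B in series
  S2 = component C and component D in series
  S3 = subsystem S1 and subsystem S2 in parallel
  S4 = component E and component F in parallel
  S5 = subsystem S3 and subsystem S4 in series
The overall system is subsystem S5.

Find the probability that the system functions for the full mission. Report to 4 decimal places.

Series (A and B): 0.927400 × 0.826200 = 0.766218
Series (C and D): 0.846700 × 0.939000 = 0.795051
Parallel ([0.766218] and [0.795051]): 1 − (1 − 0.766218)(1 − 0.795051) = 0.952087
Parallel (E and F): 1 − (1 − 0.766300)(1 − 0.839700) = 0.962538
Series ([0.952087] and [0.962538]): 0.952087 × 0.962538 = 0.9164

0.9164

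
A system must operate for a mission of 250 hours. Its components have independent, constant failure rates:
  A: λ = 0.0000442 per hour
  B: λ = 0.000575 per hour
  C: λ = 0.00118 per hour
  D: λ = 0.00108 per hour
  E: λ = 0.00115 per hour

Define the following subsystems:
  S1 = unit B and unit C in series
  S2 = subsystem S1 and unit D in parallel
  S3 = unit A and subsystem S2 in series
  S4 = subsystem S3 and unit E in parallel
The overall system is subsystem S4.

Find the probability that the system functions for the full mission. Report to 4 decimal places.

R(A) = exp(−0.0000442 × 250) = 0.989011
R(B) = exp(−0.000575 × 250) = 0.866104
R(C) = exp(−0.00118 × 250) = 0.744532
R(D) = exp(−0.00108 × 250) = 0.763379
R(E) = exp(−0.00115 × 250) = 0.750137
Series (B and C): 0.866104 × 0.744532 = 0.644842
Parallel ([0.644842] and D): 1 − (1 − 0.644842)(1 − 0.763379) = 0.915962
Series (A and [0.915962]): 0.989011 × 0.915962 = 0.905896
Parallel ([0.905896] and E): 1 − (1 − 0.905896)(1 − 0.750137) = 0.9765

0.9765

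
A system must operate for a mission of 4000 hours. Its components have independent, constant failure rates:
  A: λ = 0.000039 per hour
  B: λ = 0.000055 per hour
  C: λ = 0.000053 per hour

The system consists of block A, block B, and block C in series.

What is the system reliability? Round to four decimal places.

0.5554

R(A) = exp(−0.000039 × 4000) = 0.855559
R(B) = exp(−0.000055 × 4000) = 0.802519
R(C) = exp(−0.000053 × 4000) = 0.808965
Series (A, B, and C): 0.855559 × 0.802519 × 0.808965 = 0.5554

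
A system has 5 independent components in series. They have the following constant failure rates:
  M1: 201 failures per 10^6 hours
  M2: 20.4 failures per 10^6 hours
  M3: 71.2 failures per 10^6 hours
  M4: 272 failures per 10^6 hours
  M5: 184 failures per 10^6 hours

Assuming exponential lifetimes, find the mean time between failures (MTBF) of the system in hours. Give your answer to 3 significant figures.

1340

Series of exponential components: λ_sys = Σ λ_i
λ_sys = 0.000201 + 0.0000204 + 0.0000712 + 0.000272 + 0.000184 = 7.4860e-04 /h
MTBF = 1 / λ_sys = 1340 h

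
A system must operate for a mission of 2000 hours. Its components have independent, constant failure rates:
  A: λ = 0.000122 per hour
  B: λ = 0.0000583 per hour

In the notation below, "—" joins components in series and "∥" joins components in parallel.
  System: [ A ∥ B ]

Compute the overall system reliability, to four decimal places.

R(A) = exp(−0.000122 × 2000) = 0.783488
R(B) = exp(−0.0000583 × 2000) = 0.889941
Parallel (A and B): 1 − (1 − 0.783488)(1 − 0.889941) = 0.9762

0.9762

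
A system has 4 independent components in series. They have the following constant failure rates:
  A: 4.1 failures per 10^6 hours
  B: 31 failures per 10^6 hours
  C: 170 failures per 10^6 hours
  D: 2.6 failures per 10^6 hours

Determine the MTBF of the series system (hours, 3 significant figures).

4810

Series of exponential components: λ_sys = Σ λ_i
λ_sys = 0.0000041 + 0.000031 + 0.00017 + 0.0000026 = 2.0770e-04 /h
MTBF = 1 / λ_sys = 4810 h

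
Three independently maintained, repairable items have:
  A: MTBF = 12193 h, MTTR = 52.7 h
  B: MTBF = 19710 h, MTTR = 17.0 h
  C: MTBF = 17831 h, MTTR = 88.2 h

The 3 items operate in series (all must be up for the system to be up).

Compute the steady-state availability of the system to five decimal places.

A(A) = MTBF/(MTBF+MTTR) = 12193/(12193+52.7) = 0.995696
A(B) = MTBF/(MTBF+MTTR) = 19710/(19710+17.0) = 0.999138
A(C) = MTBF/(MTBF+MTTR) = 17831/(17831+88.2) = 0.995078
Series availability: 0.995696 × 0.999138 × 0.995078 = 0.98994

0.98994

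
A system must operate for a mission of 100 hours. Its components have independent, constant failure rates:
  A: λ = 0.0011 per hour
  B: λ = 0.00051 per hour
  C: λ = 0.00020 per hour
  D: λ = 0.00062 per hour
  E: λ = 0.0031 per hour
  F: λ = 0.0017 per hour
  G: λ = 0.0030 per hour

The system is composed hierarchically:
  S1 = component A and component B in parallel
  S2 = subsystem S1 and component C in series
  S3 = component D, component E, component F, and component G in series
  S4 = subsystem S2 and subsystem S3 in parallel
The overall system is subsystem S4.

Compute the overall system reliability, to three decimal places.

R(A) = exp(−0.0011 × 100) = 0.89583
R(B) = exp(−0.00051 × 100) = 0.95028
R(C) = exp(−0.00020 × 100) = 0.98020
R(D) = exp(−0.00062 × 100) = 0.93988
R(E) = exp(−0.0031 × 100) = 0.73345
R(F) = exp(−0.0017 × 100) = 0.84366
R(G) = exp(−0.0030 × 100) = 0.74082
Parallel (A and B): 1 − (1 − 0.89583)(1 − 0.95028) = 0.99482
Series ([0.99482] and C): 0.99482 × 0.98020 = 0.97512
Series (D, E, F, and G): 0.93988 × 0.73345 × 0.84366 × 0.74082 = 0.43085
Parallel ([0.97512] and [0.43085]): 1 − (1 − 0.97512)(1 − 0.43085) = 0.986

0.986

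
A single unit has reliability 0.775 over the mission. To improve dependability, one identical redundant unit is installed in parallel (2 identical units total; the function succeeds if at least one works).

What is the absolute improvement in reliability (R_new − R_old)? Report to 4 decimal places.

0.1744

R_before = 0.775
R_after = 1 − (1 − 0.775)^2 = 0.9494
ΔR = 0.9494 − 0.775 = 0.1744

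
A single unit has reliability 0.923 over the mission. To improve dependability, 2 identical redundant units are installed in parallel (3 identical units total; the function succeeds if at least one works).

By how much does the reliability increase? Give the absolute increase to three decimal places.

R_before = 0.923
R_after = 1 − (1 − 0.923)^3 = 1.000
ΔR = 1.000 − 0.923 = 0.077

0.077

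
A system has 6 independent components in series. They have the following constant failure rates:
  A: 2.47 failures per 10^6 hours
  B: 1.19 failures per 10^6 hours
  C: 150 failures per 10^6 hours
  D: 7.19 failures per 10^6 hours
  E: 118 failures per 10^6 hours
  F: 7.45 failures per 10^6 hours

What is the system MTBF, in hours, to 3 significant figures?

3490

Series of exponential components: λ_sys = Σ λ_i
λ_sys = 0.00000247 + 0.00000119 + 0.000150 + 0.00000719 + 0.000118 + 0.00000745 = 2.8630e-04 /h
MTBF = 1 / λ_sys = 3490 h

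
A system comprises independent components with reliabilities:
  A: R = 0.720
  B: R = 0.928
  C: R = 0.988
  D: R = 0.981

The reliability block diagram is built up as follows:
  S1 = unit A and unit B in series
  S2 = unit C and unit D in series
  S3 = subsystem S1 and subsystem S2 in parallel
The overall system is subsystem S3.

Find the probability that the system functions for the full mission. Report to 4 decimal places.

0.9898

Series (A and B): 0.720000 × 0.928000 = 0.668160
Series (C and D): 0.988000 × 0.981000 = 0.969228
Parallel ([0.668160] and [0.969228]): 1 − (1 − 0.668160)(1 − 0.969228) = 0.9898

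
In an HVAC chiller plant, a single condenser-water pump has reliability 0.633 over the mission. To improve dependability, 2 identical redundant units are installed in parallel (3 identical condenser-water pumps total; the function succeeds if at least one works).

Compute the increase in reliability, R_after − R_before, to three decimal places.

0.318

R_before = 0.633
R_after = 1 − (1 − 0.633)^3 = 0.951
ΔR = 0.951 − 0.633 = 0.318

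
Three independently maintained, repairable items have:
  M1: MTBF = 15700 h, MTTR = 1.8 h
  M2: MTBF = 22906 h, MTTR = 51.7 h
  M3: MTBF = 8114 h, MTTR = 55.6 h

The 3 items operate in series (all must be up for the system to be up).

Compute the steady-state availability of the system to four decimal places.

0.9908

A(M1) = MTBF/(MTBF+MTTR) = 15700/(15700+1.8) = 0.999885
A(M2) = MTBF/(MTBF+MTTR) = 22906/(22906+51.7) = 0.997748
A(M3) = MTBF/(MTBF+MTTR) = 8114/(8114+55.6) = 0.993194
Series availability: 0.999885 × 0.997748 × 0.993194 = 0.9908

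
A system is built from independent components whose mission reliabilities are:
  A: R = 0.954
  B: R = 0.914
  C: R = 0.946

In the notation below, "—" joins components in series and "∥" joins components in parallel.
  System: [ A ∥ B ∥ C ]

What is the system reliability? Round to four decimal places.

Parallel (A, B, and C): 1 − (1 − 0.954000)(1 − 0.914000)(1 − 0.946000) = 0.9998

0.9998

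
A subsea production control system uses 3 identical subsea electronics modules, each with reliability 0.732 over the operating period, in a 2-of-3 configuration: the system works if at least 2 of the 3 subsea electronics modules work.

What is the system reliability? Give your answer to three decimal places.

R = Σ_{i=2}^{3} C(3,i) p^i (1−p)^{3−i} with p = 0.732
C(3,2)·0.732^2·0.268^1 = 0.43080
C(3,3)·0.732^3·0.268^0 = 0.39222
Sum = 0.823

0.823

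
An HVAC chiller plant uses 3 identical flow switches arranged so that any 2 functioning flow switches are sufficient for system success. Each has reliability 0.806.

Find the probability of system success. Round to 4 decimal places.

0.9017

R = Σ_{i=2}^{3} C(3,i) p^i (1−p)^{3−i} with p = 0.806
C(3,2)·0.806^2·0.194^1 = 0.378088
C(3,3)·0.806^3·0.194^0 = 0.523607
Sum = 0.9017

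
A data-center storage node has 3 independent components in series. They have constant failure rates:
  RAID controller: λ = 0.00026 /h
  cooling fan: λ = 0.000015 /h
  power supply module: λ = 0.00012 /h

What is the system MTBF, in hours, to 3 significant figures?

2530

Series of exponential components: λ_sys = Σ λ_i
λ_sys = 0.00026 + 0.000015 + 0.00012 = 3.9500e-04 /h
MTBF = 1 / λ_sys = 2530 h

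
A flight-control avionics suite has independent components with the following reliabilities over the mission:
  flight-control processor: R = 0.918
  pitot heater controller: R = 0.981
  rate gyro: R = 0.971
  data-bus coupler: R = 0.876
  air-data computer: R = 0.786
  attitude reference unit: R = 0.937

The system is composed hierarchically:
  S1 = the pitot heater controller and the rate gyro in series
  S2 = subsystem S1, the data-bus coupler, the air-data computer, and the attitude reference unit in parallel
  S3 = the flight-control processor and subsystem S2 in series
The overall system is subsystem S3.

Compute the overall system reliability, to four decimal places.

0.9179

Series (pitot heater controller and rate gyro): 0.981000 × 0.971000 = 0.952551
Parallel ([0.952551], data-bus coupler, air-data computer, and attitude reference unit): 1 − (1 − 0.952551)(1 − 0.876000)(1 − 0.786000)(1 − 0.937000) = 0.999921
Series (flight-control processor and [0.999921]): 0.918000 × 0.999921 = 0.9179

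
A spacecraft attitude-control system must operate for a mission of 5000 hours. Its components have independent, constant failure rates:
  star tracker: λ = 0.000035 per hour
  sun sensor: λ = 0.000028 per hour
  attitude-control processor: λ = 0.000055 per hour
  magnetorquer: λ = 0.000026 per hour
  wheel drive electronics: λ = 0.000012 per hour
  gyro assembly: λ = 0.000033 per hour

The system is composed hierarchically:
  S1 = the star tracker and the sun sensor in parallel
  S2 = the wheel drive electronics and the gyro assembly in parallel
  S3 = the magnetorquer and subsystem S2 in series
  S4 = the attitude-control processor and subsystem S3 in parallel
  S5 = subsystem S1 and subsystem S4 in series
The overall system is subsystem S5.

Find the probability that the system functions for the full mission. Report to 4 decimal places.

R(star tracker) = exp(−0.000035 × 5000) = 0.839457
R(sun sensor) = exp(−0.000028 × 5000) = 0.869358
R(attitude-control processor) = exp(−0.000055 × 5000) = 0.759572
R(magnetorquer) = exp(−0.000026 × 5000) = 0.878095
R(wheel drive electronics) = exp(−0.000012 × 5000) = 0.941765
R(gyro assembly) = exp(−0.000033 × 5000) = 0.847894
Parallel (star tracker and sun sensor): 1 − (1 − 0.839457)(1 − 0.869358) = 0.979026
Parallel (wheel drive electronics and gyro assembly): 1 − (1 − 0.941765)(1 − 0.847894) = 0.991142
Series (magnetorquer and [0.991142]): 0.878095 × 0.991142 = 0.870317
Parallel (attitude-control processor and [0.870317]): 1 − (1 − 0.759572)(1 − 0.870317) = 0.968821
Series ([0.979026] and [0.968821]): 0.979026 × 0.968821 = 0.9485

0.9485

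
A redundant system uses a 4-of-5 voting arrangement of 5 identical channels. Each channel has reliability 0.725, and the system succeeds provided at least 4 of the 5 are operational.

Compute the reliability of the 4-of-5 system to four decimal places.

0.5802

R = Σ_{i=4}^{5} C(5,i) p^i (1−p)^{5−i} with p = 0.725
C(5,4)·0.725^4·0.275^1 = 0.379887
C(5,5)·0.725^5·0.275^0 = 0.200304
Sum = 0.5802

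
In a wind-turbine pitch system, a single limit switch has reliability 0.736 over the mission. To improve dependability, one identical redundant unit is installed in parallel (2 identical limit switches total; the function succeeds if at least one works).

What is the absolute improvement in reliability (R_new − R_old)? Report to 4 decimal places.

0.1943

R_before = 0.736
R_after = 1 − (1 − 0.736)^2 = 0.9303
ΔR = 0.9303 − 0.736 = 0.1943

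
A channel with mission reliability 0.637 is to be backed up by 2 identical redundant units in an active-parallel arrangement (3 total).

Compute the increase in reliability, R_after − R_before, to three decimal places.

R_before = 0.637
R_after = 1 − (1 − 0.637)^3 = 0.952
ΔR = 0.952 − 0.637 = 0.315

0.315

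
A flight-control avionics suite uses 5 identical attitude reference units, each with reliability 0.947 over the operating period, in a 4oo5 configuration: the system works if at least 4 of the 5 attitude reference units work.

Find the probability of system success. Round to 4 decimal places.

0.9748

R = Σ_{i=4}^{5} C(5,i) p^i (1−p)^{5−i} with p = 0.947
C(5,4)·0.947^4·0.053^1 = 0.213131
C(5,5)·0.947^5·0.053^0 = 0.761640
Sum = 0.9748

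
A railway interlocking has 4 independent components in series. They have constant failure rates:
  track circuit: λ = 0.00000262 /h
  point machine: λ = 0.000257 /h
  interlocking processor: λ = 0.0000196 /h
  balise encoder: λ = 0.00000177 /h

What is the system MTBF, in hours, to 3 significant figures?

Series of exponential components: λ_sys = Σ λ_i
λ_sys = 0.00000262 + 0.000257 + 0.0000196 + 0.00000177 = 2.8099e-04 /h
MTBF = 1 / λ_sys = 3560 h

3560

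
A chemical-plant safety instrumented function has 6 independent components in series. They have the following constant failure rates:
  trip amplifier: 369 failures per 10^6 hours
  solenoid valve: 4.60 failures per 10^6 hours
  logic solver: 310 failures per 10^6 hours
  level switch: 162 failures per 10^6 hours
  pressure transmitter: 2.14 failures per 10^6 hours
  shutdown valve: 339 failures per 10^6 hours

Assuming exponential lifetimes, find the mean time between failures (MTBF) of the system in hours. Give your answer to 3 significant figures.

Series of exponential components: λ_sys = Σ λ_i
λ_sys = 0.000369 + 0.00000460 + 0.000310 + 0.000162 + 0.00000214 + 0.000339 = 1.1867e-03 /h
MTBF = 1 / λ_sys = 843 h

843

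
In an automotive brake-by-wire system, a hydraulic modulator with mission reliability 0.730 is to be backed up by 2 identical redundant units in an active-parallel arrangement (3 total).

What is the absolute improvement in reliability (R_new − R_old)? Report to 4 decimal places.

0.2503

R_before = 0.730
R_after = 1 − (1 − 0.730)^3 = 0.9803
ΔR = 0.9803 − 0.730 = 0.2503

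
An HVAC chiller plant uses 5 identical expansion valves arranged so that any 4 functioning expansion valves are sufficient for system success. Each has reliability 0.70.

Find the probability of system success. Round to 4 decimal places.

R = Σ_{i=4}^{5} C(5,i) p^i (1−p)^{5−i} with p = 0.70
C(5,4)·0.70^4·0.30^1 = 0.360150
C(5,5)·0.70^5·0.30^0 = 0.168070
Sum = 0.5282

0.5282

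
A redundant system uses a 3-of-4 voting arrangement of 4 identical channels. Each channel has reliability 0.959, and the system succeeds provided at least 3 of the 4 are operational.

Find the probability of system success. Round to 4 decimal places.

R = Σ_{i=3}^{4} C(4,i) p^i (1−p)^{4−i} with p = 0.959
C(4,3)·0.959^3·0.041^1 = 0.144644
C(4,4)·0.959^4·0.041^0 = 0.845813
Sum = 0.9905

0.9905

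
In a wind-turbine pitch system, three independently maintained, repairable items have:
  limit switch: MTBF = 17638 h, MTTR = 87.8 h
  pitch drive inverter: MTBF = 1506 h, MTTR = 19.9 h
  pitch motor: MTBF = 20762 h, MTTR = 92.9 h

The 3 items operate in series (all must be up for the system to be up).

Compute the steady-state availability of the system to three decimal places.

A(limit switch) = MTBF/(MTBF+MTTR) = 17638/(17638+87.8) = 0.995047
A(pitch drive inverter) = MTBF/(MTBF+MTTR) = 1506/(1506+19.9) = 0.986959
A(pitch motor) = MTBF/(MTBF+MTTR) = 20762/(20762+92.9) = 0.995545
Series availability: 0.995047 × 0.986959 × 0.995545 = 0.978

0.978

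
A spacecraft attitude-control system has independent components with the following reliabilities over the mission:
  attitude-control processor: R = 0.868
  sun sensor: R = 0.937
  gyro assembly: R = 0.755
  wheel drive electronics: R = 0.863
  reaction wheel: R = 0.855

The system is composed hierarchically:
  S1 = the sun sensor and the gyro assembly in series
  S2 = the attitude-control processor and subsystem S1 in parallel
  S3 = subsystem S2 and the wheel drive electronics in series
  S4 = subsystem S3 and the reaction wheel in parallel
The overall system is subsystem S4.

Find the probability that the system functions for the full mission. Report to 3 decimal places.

0.975

Series (sun sensor and gyro assembly): 0.93700 × 0.75500 = 0.70744
Parallel (attitude-control processor and [0.70744]): 1 − (1 − 0.86800)(1 − 0.70744) = 0.96138
Series ([0.96138] and wheel drive electronics): 0.96138 × 0.86300 = 0.82967
Parallel ([0.82967] and reaction wheel): 1 − (1 − 0.82967)(1 − 0.85500) = 0.975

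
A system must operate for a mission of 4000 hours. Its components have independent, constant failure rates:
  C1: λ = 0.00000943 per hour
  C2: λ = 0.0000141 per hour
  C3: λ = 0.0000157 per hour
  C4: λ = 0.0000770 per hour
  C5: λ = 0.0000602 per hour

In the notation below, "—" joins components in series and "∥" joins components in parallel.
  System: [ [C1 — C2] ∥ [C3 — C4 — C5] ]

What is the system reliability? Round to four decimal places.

R(C1) = exp(−0.00000943 × 4000) = 0.962983
R(C2) = exp(−0.0000141 × 4000) = 0.945161
R(C3) = exp(−0.0000157 × 4000) = 0.939131
R(C4) = exp(−0.0000770 × 4000) = 0.734915
R(C5) = exp(−0.0000602 × 4000) = 0.785999
Series (C1 and C2): 0.962983 × 0.945161 = 0.910174
Series (C3, C4, and C5): 0.939131 × 0.734915 × 0.785999 = 0.542482
Parallel ([0.910174] and [0.542482]): 1 − (1 − 0.910174)(1 − 0.542482) = 0.9589

0.9589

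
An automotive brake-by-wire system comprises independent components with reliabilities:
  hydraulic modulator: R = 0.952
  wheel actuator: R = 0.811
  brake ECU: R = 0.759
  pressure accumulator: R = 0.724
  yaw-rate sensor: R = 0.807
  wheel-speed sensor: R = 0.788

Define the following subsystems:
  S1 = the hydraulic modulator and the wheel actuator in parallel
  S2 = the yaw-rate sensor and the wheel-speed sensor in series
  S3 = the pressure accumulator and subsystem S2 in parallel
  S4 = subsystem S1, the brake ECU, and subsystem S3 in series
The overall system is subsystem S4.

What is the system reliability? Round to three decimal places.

Parallel (hydraulic modulator and wheel actuator): 1 − (1 − 0.95200)(1 − 0.81100) = 0.99093
Series (yaw-rate sensor and wheel-speed sensor): 0.80700 × 0.78800 = 0.63592
Parallel (pressure accumulator and [0.63592]): 1 − (1 − 0.72400)(1 − 0.63592) = 0.89951
Series ([0.99093], brake ECU, and [0.89951]): 0.99093 × 0.75900 × 0.89951 = 0.677

0.677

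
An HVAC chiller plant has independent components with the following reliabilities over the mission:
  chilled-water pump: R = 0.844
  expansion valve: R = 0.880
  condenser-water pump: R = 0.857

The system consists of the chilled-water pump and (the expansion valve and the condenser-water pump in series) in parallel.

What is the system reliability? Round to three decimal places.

0.962

Series (expansion valve and condenser-water pump): 0.88000 × 0.85700 = 0.75416
Parallel (chilled-water pump and [0.75416]): 1 − (1 − 0.84400)(1 − 0.75416) = 0.962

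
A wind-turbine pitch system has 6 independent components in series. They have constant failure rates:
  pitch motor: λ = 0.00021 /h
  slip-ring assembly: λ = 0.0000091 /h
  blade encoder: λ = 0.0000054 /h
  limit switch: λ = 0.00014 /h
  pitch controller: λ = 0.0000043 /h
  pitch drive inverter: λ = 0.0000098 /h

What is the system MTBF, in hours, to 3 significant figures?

Series of exponential components: λ_sys = Σ λ_i
λ_sys = 0.00021 + 0.0000091 + 0.0000054 + 0.00014 + 0.0000043 + 0.0000098 = 3.7860e-04 /h
MTBF = 1 / λ_sys = 2640 h

2640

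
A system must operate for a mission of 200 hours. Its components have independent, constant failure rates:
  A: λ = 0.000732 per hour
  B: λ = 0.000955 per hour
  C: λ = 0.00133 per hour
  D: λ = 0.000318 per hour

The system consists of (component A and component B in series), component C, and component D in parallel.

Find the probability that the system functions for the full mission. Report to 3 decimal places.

0.996

R(A) = exp(−0.000732 × 200) = 0.86381
R(B) = exp(−0.000955 × 200) = 0.82613
R(C) = exp(−0.00133 × 200) = 0.76644
R(D) = exp(−0.000318 × 200) = 0.93838
Series (A and B): 0.86381 × 0.82613 = 0.71362
Parallel ([0.71362], C, and D): 1 − (1 − 0.71362)(1 − 0.76644)(1 − 0.93838) = 0.996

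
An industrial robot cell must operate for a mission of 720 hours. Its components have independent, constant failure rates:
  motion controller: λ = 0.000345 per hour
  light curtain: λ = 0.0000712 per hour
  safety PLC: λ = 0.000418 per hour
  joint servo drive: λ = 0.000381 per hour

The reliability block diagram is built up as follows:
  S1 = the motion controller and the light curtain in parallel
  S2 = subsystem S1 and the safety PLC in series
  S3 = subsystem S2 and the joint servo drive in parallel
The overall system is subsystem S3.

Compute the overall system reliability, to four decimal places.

0.9357

R(motion controller) = exp(−0.000345 × 720) = 0.780048
R(light curtain) = exp(−0.0000712 × 720) = 0.950028
R(safety PLC) = exp(−0.000418 × 720) = 0.740107
R(joint servo drive) = exp(−0.000381 × 720) = 0.760089
Parallel (motion controller and light curtain): 1 − (1 − 0.780048)(1 − 0.950028) = 0.989009
Series ([0.989009] and safety PLC): 0.989009 × 0.740107 = 0.731972
Parallel ([0.731972] and joint servo drive): 1 − (1 − 0.731972)(1 − 0.760089) = 0.9357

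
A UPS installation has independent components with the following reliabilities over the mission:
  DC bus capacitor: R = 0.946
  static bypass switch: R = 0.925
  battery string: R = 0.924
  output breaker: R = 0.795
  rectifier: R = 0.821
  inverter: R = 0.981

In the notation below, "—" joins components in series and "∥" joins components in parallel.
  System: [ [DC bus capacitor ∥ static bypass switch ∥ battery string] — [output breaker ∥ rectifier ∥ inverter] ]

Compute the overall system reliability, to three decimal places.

Parallel (DC bus capacitor, static bypass switch, and battery string): 1 − (1 − 0.94600)(1 − 0.92500)(1 − 0.92400) = 0.99969
Parallel (output breaker, rectifier, and inverter): 1 − (1 − 0.79500)(1 − 0.82100)(1 − 0.98100) = 0.99930
Series ([0.99969] and [0.99930]): 0.99969 × 0.99930 = 0.999

0.999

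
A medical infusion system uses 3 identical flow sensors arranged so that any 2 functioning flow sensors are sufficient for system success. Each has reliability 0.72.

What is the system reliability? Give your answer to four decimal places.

0.8087

R = Σ_{i=2}^{3} C(3,i) p^i (1−p)^{3−i} with p = 0.72
C(3,2)·0.72^2·0.28^1 = 0.435456
C(3,3)·0.72^3·0.28^0 = 0.373248
Sum = 0.8087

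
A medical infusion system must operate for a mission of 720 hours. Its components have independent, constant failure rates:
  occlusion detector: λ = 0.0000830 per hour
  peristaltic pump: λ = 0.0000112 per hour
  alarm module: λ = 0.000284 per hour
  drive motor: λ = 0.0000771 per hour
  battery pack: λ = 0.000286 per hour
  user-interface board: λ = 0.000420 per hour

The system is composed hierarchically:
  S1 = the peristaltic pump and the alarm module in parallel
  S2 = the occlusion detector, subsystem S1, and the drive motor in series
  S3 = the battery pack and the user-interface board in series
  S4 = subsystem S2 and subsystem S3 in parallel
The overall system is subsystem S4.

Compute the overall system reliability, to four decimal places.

R(occlusion detector) = exp(−0.0000830 × 720) = 0.941991
R(peristaltic pump) = exp(−0.0000112 × 720) = 0.991968
R(alarm module) = exp(−0.000284 × 720) = 0.815071
R(drive motor) = exp(−0.0000771 × 720) = 0.946001
R(battery pack) = exp(−0.000286 × 720) = 0.813898
R(user-interface board) = exp(−0.000420 × 720) = 0.739042
Parallel (peristaltic pump and alarm module): 1 − (1 − 0.991968)(1 − 0.815071) = 0.998515
Series (occlusion detector, [0.998515], and drive motor): 0.941991 × 0.998515 × 0.946001 = 0.889801
Series (battery pack and user-interface board): 0.813898 × 0.739042 = 0.601505
Parallel ([0.889801] and [0.601505]): 1 − (1 − 0.889801)(1 − 0.601505) = 0.9561

0.9561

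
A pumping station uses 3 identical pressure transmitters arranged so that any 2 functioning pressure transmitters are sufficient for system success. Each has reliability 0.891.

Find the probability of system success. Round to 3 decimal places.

R = Σ_{i=2}^{3} C(3,i) p^i (1−p)^{3−i} with p = 0.891
C(3,2)·0.891^2·0.109^1 = 0.25960
C(3,3)·0.891^3·0.109^0 = 0.70735
Sum = 0.967

0.967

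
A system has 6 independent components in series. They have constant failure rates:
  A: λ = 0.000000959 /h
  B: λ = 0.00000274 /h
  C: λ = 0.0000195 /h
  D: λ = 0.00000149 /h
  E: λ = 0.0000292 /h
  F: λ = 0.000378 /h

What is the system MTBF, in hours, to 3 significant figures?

2320

Series of exponential components: λ_sys = Σ λ_i
λ_sys = 0.000000959 + 0.00000274 + 0.0000195 + 0.00000149 + 0.0000292 + 0.000378 = 4.3189e-04 /h
MTBF = 1 / λ_sys = 2320 h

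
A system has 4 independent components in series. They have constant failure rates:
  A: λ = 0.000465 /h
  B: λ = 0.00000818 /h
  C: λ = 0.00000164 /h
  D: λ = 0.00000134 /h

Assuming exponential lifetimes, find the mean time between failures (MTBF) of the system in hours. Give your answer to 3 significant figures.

Series of exponential components: λ_sys = Σ λ_i
λ_sys = 0.000465 + 0.00000818 + 0.00000164 + 0.00000134 = 4.7616e-04 /h
MTBF = 1 / λ_sys = 2100 h

2100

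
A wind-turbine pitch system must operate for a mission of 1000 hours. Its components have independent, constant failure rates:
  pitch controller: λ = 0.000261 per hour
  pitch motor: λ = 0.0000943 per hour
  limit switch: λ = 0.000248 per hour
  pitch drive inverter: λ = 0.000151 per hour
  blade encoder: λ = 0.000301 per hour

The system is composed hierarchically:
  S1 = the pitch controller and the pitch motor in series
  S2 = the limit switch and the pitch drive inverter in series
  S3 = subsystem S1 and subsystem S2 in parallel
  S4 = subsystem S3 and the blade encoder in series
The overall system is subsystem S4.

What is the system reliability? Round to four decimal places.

R(pitch controller) = exp(−0.000261 × 1000) = 0.770281
R(pitch motor) = exp(−0.0000943 × 1000) = 0.910010
R(limit switch) = exp(−0.000248 × 1000) = 0.780360
R(pitch drive inverter) = exp(−0.000151 × 1000) = 0.859848
R(blade encoder) = exp(−0.000301 × 1000) = 0.740078
Series (pitch controller and pitch motor): 0.770281 × 0.910010 = 0.700963
Series (limit switch and pitch drive inverter): 0.780360 × 0.859848 = 0.670991
Parallel ([0.700963] and [0.670991]): 1 − (1 − 0.700963)(1 − 0.670991) = 0.901614
Series ([0.901614] and blade encoder): 0.901614 × 0.740078 = 0.6673

0.6673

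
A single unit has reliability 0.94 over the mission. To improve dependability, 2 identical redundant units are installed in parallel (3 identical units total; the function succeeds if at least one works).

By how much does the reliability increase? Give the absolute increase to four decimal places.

R_before = 0.94
R_after = 1 − (1 − 0.94)^3 = 0.9998
ΔR = 0.9998 − 0.94 = 0.0598

0.0598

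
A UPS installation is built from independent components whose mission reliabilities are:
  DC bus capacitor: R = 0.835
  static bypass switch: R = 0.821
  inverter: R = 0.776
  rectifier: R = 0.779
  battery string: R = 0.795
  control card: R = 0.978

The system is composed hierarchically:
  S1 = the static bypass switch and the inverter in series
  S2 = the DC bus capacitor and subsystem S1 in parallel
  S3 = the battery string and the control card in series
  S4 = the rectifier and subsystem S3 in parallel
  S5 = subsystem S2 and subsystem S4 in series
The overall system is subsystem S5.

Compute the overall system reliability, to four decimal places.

0.8939

Series (static bypass switch and inverter): 0.821000 × 0.776000 = 0.637096
Parallel (DC bus capacitor and [0.637096]): 1 − (1 − 0.835000)(1 − 0.637096) = 0.940121
Series (battery string and control card): 0.795000 × 0.978000 = 0.777510
Parallel (rectifier and [0.777510]): 1 − (1 − 0.779000)(1 − 0.777510) = 0.950830
Series ([0.940121] and [0.950830]): 0.940121 × 0.950830 = 0.8939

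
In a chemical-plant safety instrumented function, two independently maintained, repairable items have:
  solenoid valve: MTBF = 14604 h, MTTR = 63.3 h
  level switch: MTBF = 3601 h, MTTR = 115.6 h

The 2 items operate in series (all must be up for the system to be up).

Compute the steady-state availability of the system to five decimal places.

0.96471

A(solenoid valve) = MTBF/(MTBF+MTTR) = 14604/(14604+63.3) = 0.995684
A(level switch) = MTBF/(MTBF+MTTR) = 3601/(3601+115.6) = 0.968896
Series availability: 0.995684 × 0.968896 = 0.96471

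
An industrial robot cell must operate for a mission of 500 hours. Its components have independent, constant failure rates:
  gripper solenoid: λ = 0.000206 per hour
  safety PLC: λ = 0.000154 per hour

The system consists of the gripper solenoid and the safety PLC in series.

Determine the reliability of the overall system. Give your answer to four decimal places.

R(gripper solenoid) = exp(−0.000206 × 500) = 0.902127
R(safety PLC) = exp(−0.000154 × 500) = 0.925890
Series (gripper solenoid and safety PLC): 0.902127 × 0.925890 = 0.8353

0.8353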